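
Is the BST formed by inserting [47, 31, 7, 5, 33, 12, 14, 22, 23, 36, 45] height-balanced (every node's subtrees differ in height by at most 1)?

Tree (level-order array): [47, 31, None, 7, 33, 5, 12, None, 36, None, None, None, 14, None, 45, None, 22, None, None, None, 23]
Definition: a tree is height-balanced if, at every node, |h(left) - h(right)| <= 1 (empty subtree has height -1).
Bottom-up per-node check:
  node 5: h_left=-1, h_right=-1, diff=0 [OK], height=0
  node 23: h_left=-1, h_right=-1, diff=0 [OK], height=0
  node 22: h_left=-1, h_right=0, diff=1 [OK], height=1
  node 14: h_left=-1, h_right=1, diff=2 [FAIL (|-1-1|=2 > 1)], height=2
  node 12: h_left=-1, h_right=2, diff=3 [FAIL (|-1-2|=3 > 1)], height=3
  node 7: h_left=0, h_right=3, diff=3 [FAIL (|0-3|=3 > 1)], height=4
  node 45: h_left=-1, h_right=-1, diff=0 [OK], height=0
  node 36: h_left=-1, h_right=0, diff=1 [OK], height=1
  node 33: h_left=-1, h_right=1, diff=2 [FAIL (|-1-1|=2 > 1)], height=2
  node 31: h_left=4, h_right=2, diff=2 [FAIL (|4-2|=2 > 1)], height=5
  node 47: h_left=5, h_right=-1, diff=6 [FAIL (|5--1|=6 > 1)], height=6
Node 14 violates the condition: |-1 - 1| = 2 > 1.
Result: Not balanced


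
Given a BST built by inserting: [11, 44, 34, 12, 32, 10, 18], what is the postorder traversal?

Tree insertion order: [11, 44, 34, 12, 32, 10, 18]
Tree (level-order array): [11, 10, 44, None, None, 34, None, 12, None, None, 32, 18]
Postorder traversal: [10, 18, 32, 12, 34, 44, 11]


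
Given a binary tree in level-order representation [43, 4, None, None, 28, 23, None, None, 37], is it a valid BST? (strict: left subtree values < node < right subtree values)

Level-order array: [43, 4, None, None, 28, 23, None, None, 37]
Validate using subtree bounds (lo, hi): at each node, require lo < value < hi,
then recurse left with hi=value and right with lo=value.
Preorder trace (stopping at first violation):
  at node 43 with bounds (-inf, +inf): OK
  at node 4 with bounds (-inf, 43): OK
  at node 28 with bounds (4, 43): OK
  at node 23 with bounds (4, 28): OK
  at node 37 with bounds (23, 28): VIOLATION
Node 37 violates its bound: not (23 < 37 < 28).
Result: Not a valid BST


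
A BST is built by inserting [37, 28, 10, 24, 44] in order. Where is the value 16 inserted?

Starting tree (level order): [37, 28, 44, 10, None, None, None, None, 24]
Insertion path: 37 -> 28 -> 10 -> 24
Result: insert 16 as left child of 24
Final tree (level order): [37, 28, 44, 10, None, None, None, None, 24, 16]


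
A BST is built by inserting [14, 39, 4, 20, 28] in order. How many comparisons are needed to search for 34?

Search path for 34: 14 -> 39 -> 20 -> 28
Found: False
Comparisons: 4


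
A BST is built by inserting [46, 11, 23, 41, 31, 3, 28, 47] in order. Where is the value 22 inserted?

Starting tree (level order): [46, 11, 47, 3, 23, None, None, None, None, None, 41, 31, None, 28]
Insertion path: 46 -> 11 -> 23
Result: insert 22 as left child of 23
Final tree (level order): [46, 11, 47, 3, 23, None, None, None, None, 22, 41, None, None, 31, None, 28]


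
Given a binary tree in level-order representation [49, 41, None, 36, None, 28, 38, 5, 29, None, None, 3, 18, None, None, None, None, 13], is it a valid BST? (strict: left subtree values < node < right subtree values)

Level-order array: [49, 41, None, 36, None, 28, 38, 5, 29, None, None, 3, 18, None, None, None, None, 13]
Validate using subtree bounds (lo, hi): at each node, require lo < value < hi,
then recurse left with hi=value and right with lo=value.
Preorder trace (stopping at first violation):
  at node 49 with bounds (-inf, +inf): OK
  at node 41 with bounds (-inf, 49): OK
  at node 36 with bounds (-inf, 41): OK
  at node 28 with bounds (-inf, 36): OK
  at node 5 with bounds (-inf, 28): OK
  at node 3 with bounds (-inf, 5): OK
  at node 18 with bounds (5, 28): OK
  at node 13 with bounds (5, 18): OK
  at node 29 with bounds (28, 36): OK
  at node 38 with bounds (36, 41): OK
No violation found at any node.
Result: Valid BST


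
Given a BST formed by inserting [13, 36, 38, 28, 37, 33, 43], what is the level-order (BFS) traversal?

Tree insertion order: [13, 36, 38, 28, 37, 33, 43]
Tree (level-order array): [13, None, 36, 28, 38, None, 33, 37, 43]
BFS from the root, enqueuing left then right child of each popped node:
  queue [13] -> pop 13, enqueue [36], visited so far: [13]
  queue [36] -> pop 36, enqueue [28, 38], visited so far: [13, 36]
  queue [28, 38] -> pop 28, enqueue [33], visited so far: [13, 36, 28]
  queue [38, 33] -> pop 38, enqueue [37, 43], visited so far: [13, 36, 28, 38]
  queue [33, 37, 43] -> pop 33, enqueue [none], visited so far: [13, 36, 28, 38, 33]
  queue [37, 43] -> pop 37, enqueue [none], visited so far: [13, 36, 28, 38, 33, 37]
  queue [43] -> pop 43, enqueue [none], visited so far: [13, 36, 28, 38, 33, 37, 43]
Result: [13, 36, 28, 38, 33, 37, 43]


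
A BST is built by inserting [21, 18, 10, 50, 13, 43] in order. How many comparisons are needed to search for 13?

Search path for 13: 21 -> 18 -> 10 -> 13
Found: True
Comparisons: 4


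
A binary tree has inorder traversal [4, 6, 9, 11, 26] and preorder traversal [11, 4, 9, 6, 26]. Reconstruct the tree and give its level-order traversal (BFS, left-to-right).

Inorder:  [4, 6, 9, 11, 26]
Preorder: [11, 4, 9, 6, 26]
Algorithm: preorder visits root first, so consume preorder in order;
for each root, split the current inorder slice at that value into
left-subtree inorder and right-subtree inorder, then recurse.
Recursive splits:
  root=11; inorder splits into left=[4, 6, 9], right=[26]
  root=4; inorder splits into left=[], right=[6, 9]
  root=9; inorder splits into left=[6], right=[]
  root=6; inorder splits into left=[], right=[]
  root=26; inorder splits into left=[], right=[]
Reconstructed level-order: [11, 4, 26, 9, 6]


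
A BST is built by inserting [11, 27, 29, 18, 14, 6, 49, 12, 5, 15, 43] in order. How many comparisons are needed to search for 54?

Search path for 54: 11 -> 27 -> 29 -> 49
Found: False
Comparisons: 4


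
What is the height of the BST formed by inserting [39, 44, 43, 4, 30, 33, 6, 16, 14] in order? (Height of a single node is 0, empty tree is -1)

Insertion order: [39, 44, 43, 4, 30, 33, 6, 16, 14]
Tree (level-order array): [39, 4, 44, None, 30, 43, None, 6, 33, None, None, None, 16, None, None, 14]
Compute height bottom-up (empty subtree = -1):
  height(14) = 1 + max(-1, -1) = 0
  height(16) = 1 + max(0, -1) = 1
  height(6) = 1 + max(-1, 1) = 2
  height(33) = 1 + max(-1, -1) = 0
  height(30) = 1 + max(2, 0) = 3
  height(4) = 1 + max(-1, 3) = 4
  height(43) = 1 + max(-1, -1) = 0
  height(44) = 1 + max(0, -1) = 1
  height(39) = 1 + max(4, 1) = 5
Height = 5


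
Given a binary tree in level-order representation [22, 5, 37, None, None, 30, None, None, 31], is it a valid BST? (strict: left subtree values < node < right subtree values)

Level-order array: [22, 5, 37, None, None, 30, None, None, 31]
Validate using subtree bounds (lo, hi): at each node, require lo < value < hi,
then recurse left with hi=value and right with lo=value.
Preorder trace (stopping at first violation):
  at node 22 with bounds (-inf, +inf): OK
  at node 5 with bounds (-inf, 22): OK
  at node 37 with bounds (22, +inf): OK
  at node 30 with bounds (22, 37): OK
  at node 31 with bounds (30, 37): OK
No violation found at any node.
Result: Valid BST


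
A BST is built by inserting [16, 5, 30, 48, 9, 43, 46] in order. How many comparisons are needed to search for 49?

Search path for 49: 16 -> 30 -> 48
Found: False
Comparisons: 3


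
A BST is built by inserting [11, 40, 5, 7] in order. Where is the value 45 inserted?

Starting tree (level order): [11, 5, 40, None, 7]
Insertion path: 11 -> 40
Result: insert 45 as right child of 40
Final tree (level order): [11, 5, 40, None, 7, None, 45]


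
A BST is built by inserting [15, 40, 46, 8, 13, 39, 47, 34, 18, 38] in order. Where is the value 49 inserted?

Starting tree (level order): [15, 8, 40, None, 13, 39, 46, None, None, 34, None, None, 47, 18, 38]
Insertion path: 15 -> 40 -> 46 -> 47
Result: insert 49 as right child of 47
Final tree (level order): [15, 8, 40, None, 13, 39, 46, None, None, 34, None, None, 47, 18, 38, None, 49]


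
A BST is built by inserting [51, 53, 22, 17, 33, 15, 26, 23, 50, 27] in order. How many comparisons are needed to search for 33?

Search path for 33: 51 -> 22 -> 33
Found: True
Comparisons: 3


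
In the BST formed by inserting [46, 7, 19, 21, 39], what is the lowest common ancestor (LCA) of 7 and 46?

Tree insertion order: [46, 7, 19, 21, 39]
Tree (level-order array): [46, 7, None, None, 19, None, 21, None, 39]
In a BST, the LCA of p=7, q=46 is the first node v on the
root-to-leaf path with p <= v <= q (go left if both < v, right if both > v).
Walk from root:
  at 46: 7 <= 46 <= 46, this is the LCA
LCA = 46


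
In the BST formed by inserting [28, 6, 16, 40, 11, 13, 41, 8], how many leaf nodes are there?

Tree built from: [28, 6, 16, 40, 11, 13, 41, 8]
Tree (level-order array): [28, 6, 40, None, 16, None, 41, 11, None, None, None, 8, 13]
Rule: A leaf has 0 children.
Per-node child counts:
  node 28: 2 child(ren)
  node 6: 1 child(ren)
  node 16: 1 child(ren)
  node 11: 2 child(ren)
  node 8: 0 child(ren)
  node 13: 0 child(ren)
  node 40: 1 child(ren)
  node 41: 0 child(ren)
Matching nodes: [8, 13, 41]
Count of leaf nodes: 3


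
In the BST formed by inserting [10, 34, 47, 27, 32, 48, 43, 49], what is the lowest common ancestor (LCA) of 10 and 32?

Tree insertion order: [10, 34, 47, 27, 32, 48, 43, 49]
Tree (level-order array): [10, None, 34, 27, 47, None, 32, 43, 48, None, None, None, None, None, 49]
In a BST, the LCA of p=10, q=32 is the first node v on the
root-to-leaf path with p <= v <= q (go left if both < v, right if both > v).
Walk from root:
  at 10: 10 <= 10 <= 32, this is the LCA
LCA = 10


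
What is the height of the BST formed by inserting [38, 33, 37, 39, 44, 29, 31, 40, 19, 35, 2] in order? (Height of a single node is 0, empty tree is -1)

Insertion order: [38, 33, 37, 39, 44, 29, 31, 40, 19, 35, 2]
Tree (level-order array): [38, 33, 39, 29, 37, None, 44, 19, 31, 35, None, 40, None, 2]
Compute height bottom-up (empty subtree = -1):
  height(2) = 1 + max(-1, -1) = 0
  height(19) = 1 + max(0, -1) = 1
  height(31) = 1 + max(-1, -1) = 0
  height(29) = 1 + max(1, 0) = 2
  height(35) = 1 + max(-1, -1) = 0
  height(37) = 1 + max(0, -1) = 1
  height(33) = 1 + max(2, 1) = 3
  height(40) = 1 + max(-1, -1) = 0
  height(44) = 1 + max(0, -1) = 1
  height(39) = 1 + max(-1, 1) = 2
  height(38) = 1 + max(3, 2) = 4
Height = 4


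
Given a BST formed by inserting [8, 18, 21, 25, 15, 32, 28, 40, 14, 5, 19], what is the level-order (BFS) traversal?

Tree insertion order: [8, 18, 21, 25, 15, 32, 28, 40, 14, 5, 19]
Tree (level-order array): [8, 5, 18, None, None, 15, 21, 14, None, 19, 25, None, None, None, None, None, 32, 28, 40]
BFS from the root, enqueuing left then right child of each popped node:
  queue [8] -> pop 8, enqueue [5, 18], visited so far: [8]
  queue [5, 18] -> pop 5, enqueue [none], visited so far: [8, 5]
  queue [18] -> pop 18, enqueue [15, 21], visited so far: [8, 5, 18]
  queue [15, 21] -> pop 15, enqueue [14], visited so far: [8, 5, 18, 15]
  queue [21, 14] -> pop 21, enqueue [19, 25], visited so far: [8, 5, 18, 15, 21]
  queue [14, 19, 25] -> pop 14, enqueue [none], visited so far: [8, 5, 18, 15, 21, 14]
  queue [19, 25] -> pop 19, enqueue [none], visited so far: [8, 5, 18, 15, 21, 14, 19]
  queue [25] -> pop 25, enqueue [32], visited so far: [8, 5, 18, 15, 21, 14, 19, 25]
  queue [32] -> pop 32, enqueue [28, 40], visited so far: [8, 5, 18, 15, 21, 14, 19, 25, 32]
  queue [28, 40] -> pop 28, enqueue [none], visited so far: [8, 5, 18, 15, 21, 14, 19, 25, 32, 28]
  queue [40] -> pop 40, enqueue [none], visited so far: [8, 5, 18, 15, 21, 14, 19, 25, 32, 28, 40]
Result: [8, 5, 18, 15, 21, 14, 19, 25, 32, 28, 40]


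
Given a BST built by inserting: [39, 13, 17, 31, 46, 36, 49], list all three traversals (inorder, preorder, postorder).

Tree insertion order: [39, 13, 17, 31, 46, 36, 49]
Tree (level-order array): [39, 13, 46, None, 17, None, 49, None, 31, None, None, None, 36]
Inorder (L, root, R): [13, 17, 31, 36, 39, 46, 49]
Preorder (root, L, R): [39, 13, 17, 31, 36, 46, 49]
Postorder (L, R, root): [36, 31, 17, 13, 49, 46, 39]


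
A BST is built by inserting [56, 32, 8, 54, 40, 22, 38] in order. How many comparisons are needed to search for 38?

Search path for 38: 56 -> 32 -> 54 -> 40 -> 38
Found: True
Comparisons: 5


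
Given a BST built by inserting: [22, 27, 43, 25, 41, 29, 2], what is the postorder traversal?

Tree insertion order: [22, 27, 43, 25, 41, 29, 2]
Tree (level-order array): [22, 2, 27, None, None, 25, 43, None, None, 41, None, 29]
Postorder traversal: [2, 25, 29, 41, 43, 27, 22]


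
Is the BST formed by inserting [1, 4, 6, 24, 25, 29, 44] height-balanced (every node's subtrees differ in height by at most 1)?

Tree (level-order array): [1, None, 4, None, 6, None, 24, None, 25, None, 29, None, 44]
Definition: a tree is height-balanced if, at every node, |h(left) - h(right)| <= 1 (empty subtree has height -1).
Bottom-up per-node check:
  node 44: h_left=-1, h_right=-1, diff=0 [OK], height=0
  node 29: h_left=-1, h_right=0, diff=1 [OK], height=1
  node 25: h_left=-1, h_right=1, diff=2 [FAIL (|-1-1|=2 > 1)], height=2
  node 24: h_left=-1, h_right=2, diff=3 [FAIL (|-1-2|=3 > 1)], height=3
  node 6: h_left=-1, h_right=3, diff=4 [FAIL (|-1-3|=4 > 1)], height=4
  node 4: h_left=-1, h_right=4, diff=5 [FAIL (|-1-4|=5 > 1)], height=5
  node 1: h_left=-1, h_right=5, diff=6 [FAIL (|-1-5|=6 > 1)], height=6
Node 25 violates the condition: |-1 - 1| = 2 > 1.
Result: Not balanced


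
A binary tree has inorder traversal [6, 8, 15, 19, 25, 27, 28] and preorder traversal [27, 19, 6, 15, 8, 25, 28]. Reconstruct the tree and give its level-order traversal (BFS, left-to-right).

Inorder:  [6, 8, 15, 19, 25, 27, 28]
Preorder: [27, 19, 6, 15, 8, 25, 28]
Algorithm: preorder visits root first, so consume preorder in order;
for each root, split the current inorder slice at that value into
left-subtree inorder and right-subtree inorder, then recurse.
Recursive splits:
  root=27; inorder splits into left=[6, 8, 15, 19, 25], right=[28]
  root=19; inorder splits into left=[6, 8, 15], right=[25]
  root=6; inorder splits into left=[], right=[8, 15]
  root=15; inorder splits into left=[8], right=[]
  root=8; inorder splits into left=[], right=[]
  root=25; inorder splits into left=[], right=[]
  root=28; inorder splits into left=[], right=[]
Reconstructed level-order: [27, 19, 28, 6, 25, 15, 8]


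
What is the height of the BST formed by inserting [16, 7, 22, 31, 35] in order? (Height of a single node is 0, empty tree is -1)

Insertion order: [16, 7, 22, 31, 35]
Tree (level-order array): [16, 7, 22, None, None, None, 31, None, 35]
Compute height bottom-up (empty subtree = -1):
  height(7) = 1 + max(-1, -1) = 0
  height(35) = 1 + max(-1, -1) = 0
  height(31) = 1 + max(-1, 0) = 1
  height(22) = 1 + max(-1, 1) = 2
  height(16) = 1 + max(0, 2) = 3
Height = 3


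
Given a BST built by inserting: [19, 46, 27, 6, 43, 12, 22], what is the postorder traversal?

Tree insertion order: [19, 46, 27, 6, 43, 12, 22]
Tree (level-order array): [19, 6, 46, None, 12, 27, None, None, None, 22, 43]
Postorder traversal: [12, 6, 22, 43, 27, 46, 19]


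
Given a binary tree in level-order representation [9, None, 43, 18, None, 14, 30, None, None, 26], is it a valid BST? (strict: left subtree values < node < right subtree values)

Level-order array: [9, None, 43, 18, None, 14, 30, None, None, 26]
Validate using subtree bounds (lo, hi): at each node, require lo < value < hi,
then recurse left with hi=value and right with lo=value.
Preorder trace (stopping at first violation):
  at node 9 with bounds (-inf, +inf): OK
  at node 43 with bounds (9, +inf): OK
  at node 18 with bounds (9, 43): OK
  at node 14 with bounds (9, 18): OK
  at node 30 with bounds (18, 43): OK
  at node 26 with bounds (18, 30): OK
No violation found at any node.
Result: Valid BST


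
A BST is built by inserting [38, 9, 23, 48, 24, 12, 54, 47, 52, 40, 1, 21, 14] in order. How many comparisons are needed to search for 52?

Search path for 52: 38 -> 48 -> 54 -> 52
Found: True
Comparisons: 4


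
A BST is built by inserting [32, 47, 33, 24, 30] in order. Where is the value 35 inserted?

Starting tree (level order): [32, 24, 47, None, 30, 33]
Insertion path: 32 -> 47 -> 33
Result: insert 35 as right child of 33
Final tree (level order): [32, 24, 47, None, 30, 33, None, None, None, None, 35]


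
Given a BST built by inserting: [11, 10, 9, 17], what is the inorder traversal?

Tree insertion order: [11, 10, 9, 17]
Tree (level-order array): [11, 10, 17, 9]
Inorder traversal: [9, 10, 11, 17]


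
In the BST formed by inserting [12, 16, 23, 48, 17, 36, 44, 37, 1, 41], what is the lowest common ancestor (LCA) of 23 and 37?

Tree insertion order: [12, 16, 23, 48, 17, 36, 44, 37, 1, 41]
Tree (level-order array): [12, 1, 16, None, None, None, 23, 17, 48, None, None, 36, None, None, 44, 37, None, None, 41]
In a BST, the LCA of p=23, q=37 is the first node v on the
root-to-leaf path with p <= v <= q (go left if both < v, right if both > v).
Walk from root:
  at 12: both 23 and 37 > 12, go right
  at 16: both 23 and 37 > 16, go right
  at 23: 23 <= 23 <= 37, this is the LCA
LCA = 23


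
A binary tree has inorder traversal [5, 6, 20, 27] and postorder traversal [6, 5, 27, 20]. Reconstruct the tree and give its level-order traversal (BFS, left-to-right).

Inorder:   [5, 6, 20, 27]
Postorder: [6, 5, 27, 20]
Algorithm: postorder visits root last, so walk postorder right-to-left;
each value is the root of the current inorder slice — split it at that
value, recurse on the right subtree first, then the left.
Recursive splits:
  root=20; inorder splits into left=[5, 6], right=[27]
  root=27; inorder splits into left=[], right=[]
  root=5; inorder splits into left=[], right=[6]
  root=6; inorder splits into left=[], right=[]
Reconstructed level-order: [20, 5, 27, 6]


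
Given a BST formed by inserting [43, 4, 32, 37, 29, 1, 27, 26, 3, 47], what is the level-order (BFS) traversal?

Tree insertion order: [43, 4, 32, 37, 29, 1, 27, 26, 3, 47]
Tree (level-order array): [43, 4, 47, 1, 32, None, None, None, 3, 29, 37, None, None, 27, None, None, None, 26]
BFS from the root, enqueuing left then right child of each popped node:
  queue [43] -> pop 43, enqueue [4, 47], visited so far: [43]
  queue [4, 47] -> pop 4, enqueue [1, 32], visited so far: [43, 4]
  queue [47, 1, 32] -> pop 47, enqueue [none], visited so far: [43, 4, 47]
  queue [1, 32] -> pop 1, enqueue [3], visited so far: [43, 4, 47, 1]
  queue [32, 3] -> pop 32, enqueue [29, 37], visited so far: [43, 4, 47, 1, 32]
  queue [3, 29, 37] -> pop 3, enqueue [none], visited so far: [43, 4, 47, 1, 32, 3]
  queue [29, 37] -> pop 29, enqueue [27], visited so far: [43, 4, 47, 1, 32, 3, 29]
  queue [37, 27] -> pop 37, enqueue [none], visited so far: [43, 4, 47, 1, 32, 3, 29, 37]
  queue [27] -> pop 27, enqueue [26], visited so far: [43, 4, 47, 1, 32, 3, 29, 37, 27]
  queue [26] -> pop 26, enqueue [none], visited so far: [43, 4, 47, 1, 32, 3, 29, 37, 27, 26]
Result: [43, 4, 47, 1, 32, 3, 29, 37, 27, 26]


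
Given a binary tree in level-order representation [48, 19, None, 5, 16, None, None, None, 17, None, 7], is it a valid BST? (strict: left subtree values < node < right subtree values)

Level-order array: [48, 19, None, 5, 16, None, None, None, 17, None, 7]
Validate using subtree bounds (lo, hi): at each node, require lo < value < hi,
then recurse left with hi=value and right with lo=value.
Preorder trace (stopping at first violation):
  at node 48 with bounds (-inf, +inf): OK
  at node 19 with bounds (-inf, 48): OK
  at node 5 with bounds (-inf, 19): OK
  at node 16 with bounds (19, 48): VIOLATION
Node 16 violates its bound: not (19 < 16 < 48).
Result: Not a valid BST


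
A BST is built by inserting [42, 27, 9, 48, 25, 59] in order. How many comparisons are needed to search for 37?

Search path for 37: 42 -> 27
Found: False
Comparisons: 2


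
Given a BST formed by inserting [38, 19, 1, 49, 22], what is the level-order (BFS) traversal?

Tree insertion order: [38, 19, 1, 49, 22]
Tree (level-order array): [38, 19, 49, 1, 22]
BFS from the root, enqueuing left then right child of each popped node:
  queue [38] -> pop 38, enqueue [19, 49], visited so far: [38]
  queue [19, 49] -> pop 19, enqueue [1, 22], visited so far: [38, 19]
  queue [49, 1, 22] -> pop 49, enqueue [none], visited so far: [38, 19, 49]
  queue [1, 22] -> pop 1, enqueue [none], visited so far: [38, 19, 49, 1]
  queue [22] -> pop 22, enqueue [none], visited so far: [38, 19, 49, 1, 22]
Result: [38, 19, 49, 1, 22]


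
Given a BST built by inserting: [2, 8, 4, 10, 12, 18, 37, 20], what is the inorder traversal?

Tree insertion order: [2, 8, 4, 10, 12, 18, 37, 20]
Tree (level-order array): [2, None, 8, 4, 10, None, None, None, 12, None, 18, None, 37, 20]
Inorder traversal: [2, 4, 8, 10, 12, 18, 20, 37]


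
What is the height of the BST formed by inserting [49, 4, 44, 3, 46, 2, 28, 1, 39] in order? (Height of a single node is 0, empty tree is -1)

Insertion order: [49, 4, 44, 3, 46, 2, 28, 1, 39]
Tree (level-order array): [49, 4, None, 3, 44, 2, None, 28, 46, 1, None, None, 39]
Compute height bottom-up (empty subtree = -1):
  height(1) = 1 + max(-1, -1) = 0
  height(2) = 1 + max(0, -1) = 1
  height(3) = 1 + max(1, -1) = 2
  height(39) = 1 + max(-1, -1) = 0
  height(28) = 1 + max(-1, 0) = 1
  height(46) = 1 + max(-1, -1) = 0
  height(44) = 1 + max(1, 0) = 2
  height(4) = 1 + max(2, 2) = 3
  height(49) = 1 + max(3, -1) = 4
Height = 4


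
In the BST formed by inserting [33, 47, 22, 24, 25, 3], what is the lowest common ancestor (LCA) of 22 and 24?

Tree insertion order: [33, 47, 22, 24, 25, 3]
Tree (level-order array): [33, 22, 47, 3, 24, None, None, None, None, None, 25]
In a BST, the LCA of p=22, q=24 is the first node v on the
root-to-leaf path with p <= v <= q (go left if both < v, right if both > v).
Walk from root:
  at 33: both 22 and 24 < 33, go left
  at 22: 22 <= 22 <= 24, this is the LCA
LCA = 22


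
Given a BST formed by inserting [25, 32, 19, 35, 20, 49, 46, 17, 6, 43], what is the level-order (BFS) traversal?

Tree insertion order: [25, 32, 19, 35, 20, 49, 46, 17, 6, 43]
Tree (level-order array): [25, 19, 32, 17, 20, None, 35, 6, None, None, None, None, 49, None, None, 46, None, 43]
BFS from the root, enqueuing left then right child of each popped node:
  queue [25] -> pop 25, enqueue [19, 32], visited so far: [25]
  queue [19, 32] -> pop 19, enqueue [17, 20], visited so far: [25, 19]
  queue [32, 17, 20] -> pop 32, enqueue [35], visited so far: [25, 19, 32]
  queue [17, 20, 35] -> pop 17, enqueue [6], visited so far: [25, 19, 32, 17]
  queue [20, 35, 6] -> pop 20, enqueue [none], visited so far: [25, 19, 32, 17, 20]
  queue [35, 6] -> pop 35, enqueue [49], visited so far: [25, 19, 32, 17, 20, 35]
  queue [6, 49] -> pop 6, enqueue [none], visited so far: [25, 19, 32, 17, 20, 35, 6]
  queue [49] -> pop 49, enqueue [46], visited so far: [25, 19, 32, 17, 20, 35, 6, 49]
  queue [46] -> pop 46, enqueue [43], visited so far: [25, 19, 32, 17, 20, 35, 6, 49, 46]
  queue [43] -> pop 43, enqueue [none], visited so far: [25, 19, 32, 17, 20, 35, 6, 49, 46, 43]
Result: [25, 19, 32, 17, 20, 35, 6, 49, 46, 43]


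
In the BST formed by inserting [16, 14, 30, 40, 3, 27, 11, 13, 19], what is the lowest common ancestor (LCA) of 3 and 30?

Tree insertion order: [16, 14, 30, 40, 3, 27, 11, 13, 19]
Tree (level-order array): [16, 14, 30, 3, None, 27, 40, None, 11, 19, None, None, None, None, 13]
In a BST, the LCA of p=3, q=30 is the first node v on the
root-to-leaf path with p <= v <= q (go left if both < v, right if both > v).
Walk from root:
  at 16: 3 <= 16 <= 30, this is the LCA
LCA = 16


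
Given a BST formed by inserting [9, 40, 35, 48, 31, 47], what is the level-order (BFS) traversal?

Tree insertion order: [9, 40, 35, 48, 31, 47]
Tree (level-order array): [9, None, 40, 35, 48, 31, None, 47]
BFS from the root, enqueuing left then right child of each popped node:
  queue [9] -> pop 9, enqueue [40], visited so far: [9]
  queue [40] -> pop 40, enqueue [35, 48], visited so far: [9, 40]
  queue [35, 48] -> pop 35, enqueue [31], visited so far: [9, 40, 35]
  queue [48, 31] -> pop 48, enqueue [47], visited so far: [9, 40, 35, 48]
  queue [31, 47] -> pop 31, enqueue [none], visited so far: [9, 40, 35, 48, 31]
  queue [47] -> pop 47, enqueue [none], visited so far: [9, 40, 35, 48, 31, 47]
Result: [9, 40, 35, 48, 31, 47]


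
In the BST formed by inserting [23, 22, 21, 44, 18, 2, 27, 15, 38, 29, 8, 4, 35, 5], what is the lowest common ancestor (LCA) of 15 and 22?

Tree insertion order: [23, 22, 21, 44, 18, 2, 27, 15, 38, 29, 8, 4, 35, 5]
Tree (level-order array): [23, 22, 44, 21, None, 27, None, 18, None, None, 38, 2, None, 29, None, None, 15, None, 35, 8, None, None, None, 4, None, None, 5]
In a BST, the LCA of p=15, q=22 is the first node v on the
root-to-leaf path with p <= v <= q (go left if both < v, right if both > v).
Walk from root:
  at 23: both 15 and 22 < 23, go left
  at 22: 15 <= 22 <= 22, this is the LCA
LCA = 22


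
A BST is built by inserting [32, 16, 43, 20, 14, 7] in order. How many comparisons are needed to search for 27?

Search path for 27: 32 -> 16 -> 20
Found: False
Comparisons: 3


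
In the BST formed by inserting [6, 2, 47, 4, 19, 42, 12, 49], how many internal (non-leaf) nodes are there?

Tree built from: [6, 2, 47, 4, 19, 42, 12, 49]
Tree (level-order array): [6, 2, 47, None, 4, 19, 49, None, None, 12, 42]
Rule: An internal node has at least one child.
Per-node child counts:
  node 6: 2 child(ren)
  node 2: 1 child(ren)
  node 4: 0 child(ren)
  node 47: 2 child(ren)
  node 19: 2 child(ren)
  node 12: 0 child(ren)
  node 42: 0 child(ren)
  node 49: 0 child(ren)
Matching nodes: [6, 2, 47, 19]
Count of internal (non-leaf) nodes: 4


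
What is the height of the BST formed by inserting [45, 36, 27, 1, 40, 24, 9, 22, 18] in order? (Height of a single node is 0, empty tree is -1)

Insertion order: [45, 36, 27, 1, 40, 24, 9, 22, 18]
Tree (level-order array): [45, 36, None, 27, 40, 1, None, None, None, None, 24, 9, None, None, 22, 18]
Compute height bottom-up (empty subtree = -1):
  height(18) = 1 + max(-1, -1) = 0
  height(22) = 1 + max(0, -1) = 1
  height(9) = 1 + max(-1, 1) = 2
  height(24) = 1 + max(2, -1) = 3
  height(1) = 1 + max(-1, 3) = 4
  height(27) = 1 + max(4, -1) = 5
  height(40) = 1 + max(-1, -1) = 0
  height(36) = 1 + max(5, 0) = 6
  height(45) = 1 + max(6, -1) = 7
Height = 7


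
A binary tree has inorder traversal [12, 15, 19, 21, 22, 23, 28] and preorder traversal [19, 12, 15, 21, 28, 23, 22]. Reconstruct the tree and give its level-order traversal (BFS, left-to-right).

Inorder:  [12, 15, 19, 21, 22, 23, 28]
Preorder: [19, 12, 15, 21, 28, 23, 22]
Algorithm: preorder visits root first, so consume preorder in order;
for each root, split the current inorder slice at that value into
left-subtree inorder and right-subtree inorder, then recurse.
Recursive splits:
  root=19; inorder splits into left=[12, 15], right=[21, 22, 23, 28]
  root=12; inorder splits into left=[], right=[15]
  root=15; inorder splits into left=[], right=[]
  root=21; inorder splits into left=[], right=[22, 23, 28]
  root=28; inorder splits into left=[22, 23], right=[]
  root=23; inorder splits into left=[22], right=[]
  root=22; inorder splits into left=[], right=[]
Reconstructed level-order: [19, 12, 21, 15, 28, 23, 22]


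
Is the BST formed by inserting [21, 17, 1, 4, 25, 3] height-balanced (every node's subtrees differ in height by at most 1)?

Tree (level-order array): [21, 17, 25, 1, None, None, None, None, 4, 3]
Definition: a tree is height-balanced if, at every node, |h(left) - h(right)| <= 1 (empty subtree has height -1).
Bottom-up per-node check:
  node 3: h_left=-1, h_right=-1, diff=0 [OK], height=0
  node 4: h_left=0, h_right=-1, diff=1 [OK], height=1
  node 1: h_left=-1, h_right=1, diff=2 [FAIL (|-1-1|=2 > 1)], height=2
  node 17: h_left=2, h_right=-1, diff=3 [FAIL (|2--1|=3 > 1)], height=3
  node 25: h_left=-1, h_right=-1, diff=0 [OK], height=0
  node 21: h_left=3, h_right=0, diff=3 [FAIL (|3-0|=3 > 1)], height=4
Node 1 violates the condition: |-1 - 1| = 2 > 1.
Result: Not balanced


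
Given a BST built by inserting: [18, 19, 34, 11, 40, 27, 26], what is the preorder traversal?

Tree insertion order: [18, 19, 34, 11, 40, 27, 26]
Tree (level-order array): [18, 11, 19, None, None, None, 34, 27, 40, 26]
Preorder traversal: [18, 11, 19, 34, 27, 26, 40]


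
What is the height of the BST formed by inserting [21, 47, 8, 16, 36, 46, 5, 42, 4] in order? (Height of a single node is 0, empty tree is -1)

Insertion order: [21, 47, 8, 16, 36, 46, 5, 42, 4]
Tree (level-order array): [21, 8, 47, 5, 16, 36, None, 4, None, None, None, None, 46, None, None, 42]
Compute height bottom-up (empty subtree = -1):
  height(4) = 1 + max(-1, -1) = 0
  height(5) = 1 + max(0, -1) = 1
  height(16) = 1 + max(-1, -1) = 0
  height(8) = 1 + max(1, 0) = 2
  height(42) = 1 + max(-1, -1) = 0
  height(46) = 1 + max(0, -1) = 1
  height(36) = 1 + max(-1, 1) = 2
  height(47) = 1 + max(2, -1) = 3
  height(21) = 1 + max(2, 3) = 4
Height = 4


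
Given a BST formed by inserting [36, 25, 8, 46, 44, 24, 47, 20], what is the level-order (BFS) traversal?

Tree insertion order: [36, 25, 8, 46, 44, 24, 47, 20]
Tree (level-order array): [36, 25, 46, 8, None, 44, 47, None, 24, None, None, None, None, 20]
BFS from the root, enqueuing left then right child of each popped node:
  queue [36] -> pop 36, enqueue [25, 46], visited so far: [36]
  queue [25, 46] -> pop 25, enqueue [8], visited so far: [36, 25]
  queue [46, 8] -> pop 46, enqueue [44, 47], visited so far: [36, 25, 46]
  queue [8, 44, 47] -> pop 8, enqueue [24], visited so far: [36, 25, 46, 8]
  queue [44, 47, 24] -> pop 44, enqueue [none], visited so far: [36, 25, 46, 8, 44]
  queue [47, 24] -> pop 47, enqueue [none], visited so far: [36, 25, 46, 8, 44, 47]
  queue [24] -> pop 24, enqueue [20], visited so far: [36, 25, 46, 8, 44, 47, 24]
  queue [20] -> pop 20, enqueue [none], visited so far: [36, 25, 46, 8, 44, 47, 24, 20]
Result: [36, 25, 46, 8, 44, 47, 24, 20]


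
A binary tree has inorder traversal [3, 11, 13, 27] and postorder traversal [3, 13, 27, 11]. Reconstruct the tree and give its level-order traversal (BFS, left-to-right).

Inorder:   [3, 11, 13, 27]
Postorder: [3, 13, 27, 11]
Algorithm: postorder visits root last, so walk postorder right-to-left;
each value is the root of the current inorder slice — split it at that
value, recurse on the right subtree first, then the left.
Recursive splits:
  root=11; inorder splits into left=[3], right=[13, 27]
  root=27; inorder splits into left=[13], right=[]
  root=13; inorder splits into left=[], right=[]
  root=3; inorder splits into left=[], right=[]
Reconstructed level-order: [11, 3, 27, 13]


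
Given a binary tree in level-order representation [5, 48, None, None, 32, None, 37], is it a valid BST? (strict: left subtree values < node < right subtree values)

Level-order array: [5, 48, None, None, 32, None, 37]
Validate using subtree bounds (lo, hi): at each node, require lo < value < hi,
then recurse left with hi=value and right with lo=value.
Preorder trace (stopping at first violation):
  at node 5 with bounds (-inf, +inf): OK
  at node 48 with bounds (-inf, 5): VIOLATION
Node 48 violates its bound: not (-inf < 48 < 5).
Result: Not a valid BST


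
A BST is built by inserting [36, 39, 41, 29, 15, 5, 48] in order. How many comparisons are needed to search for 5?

Search path for 5: 36 -> 29 -> 15 -> 5
Found: True
Comparisons: 4


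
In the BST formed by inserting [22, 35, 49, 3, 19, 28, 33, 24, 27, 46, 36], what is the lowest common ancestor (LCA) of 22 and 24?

Tree insertion order: [22, 35, 49, 3, 19, 28, 33, 24, 27, 46, 36]
Tree (level-order array): [22, 3, 35, None, 19, 28, 49, None, None, 24, 33, 46, None, None, 27, None, None, 36]
In a BST, the LCA of p=22, q=24 is the first node v on the
root-to-leaf path with p <= v <= q (go left if both < v, right if both > v).
Walk from root:
  at 22: 22 <= 22 <= 24, this is the LCA
LCA = 22


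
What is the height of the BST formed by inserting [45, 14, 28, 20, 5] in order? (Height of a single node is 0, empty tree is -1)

Insertion order: [45, 14, 28, 20, 5]
Tree (level-order array): [45, 14, None, 5, 28, None, None, 20]
Compute height bottom-up (empty subtree = -1):
  height(5) = 1 + max(-1, -1) = 0
  height(20) = 1 + max(-1, -1) = 0
  height(28) = 1 + max(0, -1) = 1
  height(14) = 1 + max(0, 1) = 2
  height(45) = 1 + max(2, -1) = 3
Height = 3


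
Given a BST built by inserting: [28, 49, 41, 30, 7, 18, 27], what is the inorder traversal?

Tree insertion order: [28, 49, 41, 30, 7, 18, 27]
Tree (level-order array): [28, 7, 49, None, 18, 41, None, None, 27, 30]
Inorder traversal: [7, 18, 27, 28, 30, 41, 49]


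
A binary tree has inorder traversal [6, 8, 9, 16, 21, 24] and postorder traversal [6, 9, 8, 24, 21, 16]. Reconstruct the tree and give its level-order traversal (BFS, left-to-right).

Inorder:   [6, 8, 9, 16, 21, 24]
Postorder: [6, 9, 8, 24, 21, 16]
Algorithm: postorder visits root last, so walk postorder right-to-left;
each value is the root of the current inorder slice — split it at that
value, recurse on the right subtree first, then the left.
Recursive splits:
  root=16; inorder splits into left=[6, 8, 9], right=[21, 24]
  root=21; inorder splits into left=[], right=[24]
  root=24; inorder splits into left=[], right=[]
  root=8; inorder splits into left=[6], right=[9]
  root=9; inorder splits into left=[], right=[]
  root=6; inorder splits into left=[], right=[]
Reconstructed level-order: [16, 8, 21, 6, 9, 24]


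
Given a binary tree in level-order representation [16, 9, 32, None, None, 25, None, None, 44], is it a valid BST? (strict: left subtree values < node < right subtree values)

Level-order array: [16, 9, 32, None, None, 25, None, None, 44]
Validate using subtree bounds (lo, hi): at each node, require lo < value < hi,
then recurse left with hi=value and right with lo=value.
Preorder trace (stopping at first violation):
  at node 16 with bounds (-inf, +inf): OK
  at node 9 with bounds (-inf, 16): OK
  at node 32 with bounds (16, +inf): OK
  at node 25 with bounds (16, 32): OK
  at node 44 with bounds (25, 32): VIOLATION
Node 44 violates its bound: not (25 < 44 < 32).
Result: Not a valid BST


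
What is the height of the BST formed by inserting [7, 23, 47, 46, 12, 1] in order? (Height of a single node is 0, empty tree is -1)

Insertion order: [7, 23, 47, 46, 12, 1]
Tree (level-order array): [7, 1, 23, None, None, 12, 47, None, None, 46]
Compute height bottom-up (empty subtree = -1):
  height(1) = 1 + max(-1, -1) = 0
  height(12) = 1 + max(-1, -1) = 0
  height(46) = 1 + max(-1, -1) = 0
  height(47) = 1 + max(0, -1) = 1
  height(23) = 1 + max(0, 1) = 2
  height(7) = 1 + max(0, 2) = 3
Height = 3


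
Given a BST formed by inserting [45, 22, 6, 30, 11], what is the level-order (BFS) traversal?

Tree insertion order: [45, 22, 6, 30, 11]
Tree (level-order array): [45, 22, None, 6, 30, None, 11]
BFS from the root, enqueuing left then right child of each popped node:
  queue [45] -> pop 45, enqueue [22], visited so far: [45]
  queue [22] -> pop 22, enqueue [6, 30], visited so far: [45, 22]
  queue [6, 30] -> pop 6, enqueue [11], visited so far: [45, 22, 6]
  queue [30, 11] -> pop 30, enqueue [none], visited so far: [45, 22, 6, 30]
  queue [11] -> pop 11, enqueue [none], visited so far: [45, 22, 6, 30, 11]
Result: [45, 22, 6, 30, 11]


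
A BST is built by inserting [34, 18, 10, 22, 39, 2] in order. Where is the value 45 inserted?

Starting tree (level order): [34, 18, 39, 10, 22, None, None, 2]
Insertion path: 34 -> 39
Result: insert 45 as right child of 39
Final tree (level order): [34, 18, 39, 10, 22, None, 45, 2]


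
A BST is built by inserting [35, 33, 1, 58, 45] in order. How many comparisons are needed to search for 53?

Search path for 53: 35 -> 58 -> 45
Found: False
Comparisons: 3


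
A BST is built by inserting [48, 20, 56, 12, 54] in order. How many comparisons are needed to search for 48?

Search path for 48: 48
Found: True
Comparisons: 1


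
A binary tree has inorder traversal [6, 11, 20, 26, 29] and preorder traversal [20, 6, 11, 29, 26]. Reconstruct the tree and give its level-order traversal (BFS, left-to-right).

Inorder:  [6, 11, 20, 26, 29]
Preorder: [20, 6, 11, 29, 26]
Algorithm: preorder visits root first, so consume preorder in order;
for each root, split the current inorder slice at that value into
left-subtree inorder and right-subtree inorder, then recurse.
Recursive splits:
  root=20; inorder splits into left=[6, 11], right=[26, 29]
  root=6; inorder splits into left=[], right=[11]
  root=11; inorder splits into left=[], right=[]
  root=29; inorder splits into left=[26], right=[]
  root=26; inorder splits into left=[], right=[]
Reconstructed level-order: [20, 6, 29, 11, 26]


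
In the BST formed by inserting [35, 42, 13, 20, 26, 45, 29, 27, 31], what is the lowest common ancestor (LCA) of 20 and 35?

Tree insertion order: [35, 42, 13, 20, 26, 45, 29, 27, 31]
Tree (level-order array): [35, 13, 42, None, 20, None, 45, None, 26, None, None, None, 29, 27, 31]
In a BST, the LCA of p=20, q=35 is the first node v on the
root-to-leaf path with p <= v <= q (go left if both < v, right if both > v).
Walk from root:
  at 35: 20 <= 35 <= 35, this is the LCA
LCA = 35


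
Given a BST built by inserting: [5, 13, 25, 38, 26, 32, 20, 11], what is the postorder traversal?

Tree insertion order: [5, 13, 25, 38, 26, 32, 20, 11]
Tree (level-order array): [5, None, 13, 11, 25, None, None, 20, 38, None, None, 26, None, None, 32]
Postorder traversal: [11, 20, 32, 26, 38, 25, 13, 5]


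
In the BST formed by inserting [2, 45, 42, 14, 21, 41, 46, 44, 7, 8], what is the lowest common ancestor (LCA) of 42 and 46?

Tree insertion order: [2, 45, 42, 14, 21, 41, 46, 44, 7, 8]
Tree (level-order array): [2, None, 45, 42, 46, 14, 44, None, None, 7, 21, None, None, None, 8, None, 41]
In a BST, the LCA of p=42, q=46 is the first node v on the
root-to-leaf path with p <= v <= q (go left if both < v, right if both > v).
Walk from root:
  at 2: both 42 and 46 > 2, go right
  at 45: 42 <= 45 <= 46, this is the LCA
LCA = 45


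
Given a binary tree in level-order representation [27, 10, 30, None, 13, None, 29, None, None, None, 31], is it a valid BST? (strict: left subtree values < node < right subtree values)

Level-order array: [27, 10, 30, None, 13, None, 29, None, None, None, 31]
Validate using subtree bounds (lo, hi): at each node, require lo < value < hi,
then recurse left with hi=value and right with lo=value.
Preorder trace (stopping at first violation):
  at node 27 with bounds (-inf, +inf): OK
  at node 10 with bounds (-inf, 27): OK
  at node 13 with bounds (10, 27): OK
  at node 30 with bounds (27, +inf): OK
  at node 29 with bounds (30, +inf): VIOLATION
Node 29 violates its bound: not (30 < 29 < +inf).
Result: Not a valid BST


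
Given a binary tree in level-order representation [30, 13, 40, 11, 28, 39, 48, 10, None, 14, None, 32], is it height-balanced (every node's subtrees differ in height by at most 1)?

Tree (level-order array): [30, 13, 40, 11, 28, 39, 48, 10, None, 14, None, 32]
Definition: a tree is height-balanced if, at every node, |h(left) - h(right)| <= 1 (empty subtree has height -1).
Bottom-up per-node check:
  node 10: h_left=-1, h_right=-1, diff=0 [OK], height=0
  node 11: h_left=0, h_right=-1, diff=1 [OK], height=1
  node 14: h_left=-1, h_right=-1, diff=0 [OK], height=0
  node 28: h_left=0, h_right=-1, diff=1 [OK], height=1
  node 13: h_left=1, h_right=1, diff=0 [OK], height=2
  node 32: h_left=-1, h_right=-1, diff=0 [OK], height=0
  node 39: h_left=0, h_right=-1, diff=1 [OK], height=1
  node 48: h_left=-1, h_right=-1, diff=0 [OK], height=0
  node 40: h_left=1, h_right=0, diff=1 [OK], height=2
  node 30: h_left=2, h_right=2, diff=0 [OK], height=3
All nodes satisfy the balance condition.
Result: Balanced
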